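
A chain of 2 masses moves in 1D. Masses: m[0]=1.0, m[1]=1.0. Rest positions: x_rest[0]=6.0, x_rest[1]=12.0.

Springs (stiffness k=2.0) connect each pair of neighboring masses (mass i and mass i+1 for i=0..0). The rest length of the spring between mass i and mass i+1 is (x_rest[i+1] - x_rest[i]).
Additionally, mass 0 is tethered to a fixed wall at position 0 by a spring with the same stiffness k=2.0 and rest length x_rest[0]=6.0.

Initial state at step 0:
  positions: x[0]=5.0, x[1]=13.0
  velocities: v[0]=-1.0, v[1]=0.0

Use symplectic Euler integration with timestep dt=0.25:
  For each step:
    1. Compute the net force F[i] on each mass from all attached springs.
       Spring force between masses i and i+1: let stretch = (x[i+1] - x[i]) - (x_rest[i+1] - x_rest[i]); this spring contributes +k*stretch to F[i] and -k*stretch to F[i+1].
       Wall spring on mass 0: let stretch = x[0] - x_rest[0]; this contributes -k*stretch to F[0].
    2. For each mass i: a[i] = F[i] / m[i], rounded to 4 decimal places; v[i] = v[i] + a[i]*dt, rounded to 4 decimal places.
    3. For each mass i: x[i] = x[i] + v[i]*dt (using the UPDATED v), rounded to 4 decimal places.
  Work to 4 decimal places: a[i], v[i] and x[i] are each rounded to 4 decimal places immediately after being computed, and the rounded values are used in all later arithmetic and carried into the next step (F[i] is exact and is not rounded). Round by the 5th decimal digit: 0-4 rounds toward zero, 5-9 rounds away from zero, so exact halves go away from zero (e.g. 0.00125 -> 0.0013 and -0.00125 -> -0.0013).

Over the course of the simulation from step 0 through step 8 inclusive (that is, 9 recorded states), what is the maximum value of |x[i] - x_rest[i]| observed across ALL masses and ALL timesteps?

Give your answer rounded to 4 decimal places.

Step 0: x=[5.0000 13.0000] v=[-1.0000 0.0000]
Step 1: x=[5.1250 12.7500] v=[0.5000 -1.0000]
Step 2: x=[5.5625 12.2969] v=[1.7500 -1.8125]
Step 3: x=[6.1465 11.7520] v=[2.3360 -2.1797]
Step 4: x=[6.6629 11.2564] v=[2.0655 -1.9825]
Step 5: x=[6.9206 10.9366] v=[1.0308 -1.2793]
Step 6: x=[6.8152 10.8648] v=[-0.4215 -0.2873]
Step 7: x=[6.3641 11.0368] v=[-1.8043 0.6879]
Step 8: x=[5.7016 11.3747] v=[-2.6500 1.3516]
Max displacement = 1.1352

Answer: 1.1352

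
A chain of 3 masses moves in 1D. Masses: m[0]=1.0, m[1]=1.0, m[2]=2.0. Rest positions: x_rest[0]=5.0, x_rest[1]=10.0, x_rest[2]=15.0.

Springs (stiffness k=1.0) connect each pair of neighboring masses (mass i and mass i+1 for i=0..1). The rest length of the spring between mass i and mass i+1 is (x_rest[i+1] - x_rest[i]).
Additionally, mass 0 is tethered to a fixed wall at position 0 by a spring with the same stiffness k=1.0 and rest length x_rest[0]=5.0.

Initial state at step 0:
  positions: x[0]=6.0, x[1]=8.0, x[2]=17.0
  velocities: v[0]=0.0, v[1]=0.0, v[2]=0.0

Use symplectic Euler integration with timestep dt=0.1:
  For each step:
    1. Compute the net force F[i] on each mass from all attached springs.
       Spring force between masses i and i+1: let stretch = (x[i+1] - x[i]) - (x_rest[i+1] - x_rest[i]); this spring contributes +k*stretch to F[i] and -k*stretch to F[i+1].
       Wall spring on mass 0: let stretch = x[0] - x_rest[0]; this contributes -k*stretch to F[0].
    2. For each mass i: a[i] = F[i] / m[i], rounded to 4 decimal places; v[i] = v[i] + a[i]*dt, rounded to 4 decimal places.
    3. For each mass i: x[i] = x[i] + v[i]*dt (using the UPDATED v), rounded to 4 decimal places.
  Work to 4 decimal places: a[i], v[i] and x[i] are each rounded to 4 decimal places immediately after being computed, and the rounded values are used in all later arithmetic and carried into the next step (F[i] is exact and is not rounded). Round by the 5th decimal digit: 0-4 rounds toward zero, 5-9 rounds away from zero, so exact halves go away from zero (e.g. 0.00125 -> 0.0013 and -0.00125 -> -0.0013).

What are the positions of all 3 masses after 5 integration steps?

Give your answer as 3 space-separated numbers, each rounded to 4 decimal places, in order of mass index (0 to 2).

Answer: 5.4512 8.9817 16.7155

Derivation:
Step 0: x=[6.0000 8.0000 17.0000] v=[0.0000 0.0000 0.0000]
Step 1: x=[5.9600 8.0700 16.9800] v=[-0.4000 0.7000 -0.2000]
Step 2: x=[5.8815 8.2080 16.9405] v=[-0.7850 1.3800 -0.3955]
Step 3: x=[5.7675 8.4101 16.8823] v=[-1.1405 2.0206 -0.5821]
Step 4: x=[5.6222 8.6705 16.8067] v=[-1.4530 2.6036 -0.7557]
Step 5: x=[5.4512 8.9817 16.7155] v=[-1.7104 3.1124 -0.9125]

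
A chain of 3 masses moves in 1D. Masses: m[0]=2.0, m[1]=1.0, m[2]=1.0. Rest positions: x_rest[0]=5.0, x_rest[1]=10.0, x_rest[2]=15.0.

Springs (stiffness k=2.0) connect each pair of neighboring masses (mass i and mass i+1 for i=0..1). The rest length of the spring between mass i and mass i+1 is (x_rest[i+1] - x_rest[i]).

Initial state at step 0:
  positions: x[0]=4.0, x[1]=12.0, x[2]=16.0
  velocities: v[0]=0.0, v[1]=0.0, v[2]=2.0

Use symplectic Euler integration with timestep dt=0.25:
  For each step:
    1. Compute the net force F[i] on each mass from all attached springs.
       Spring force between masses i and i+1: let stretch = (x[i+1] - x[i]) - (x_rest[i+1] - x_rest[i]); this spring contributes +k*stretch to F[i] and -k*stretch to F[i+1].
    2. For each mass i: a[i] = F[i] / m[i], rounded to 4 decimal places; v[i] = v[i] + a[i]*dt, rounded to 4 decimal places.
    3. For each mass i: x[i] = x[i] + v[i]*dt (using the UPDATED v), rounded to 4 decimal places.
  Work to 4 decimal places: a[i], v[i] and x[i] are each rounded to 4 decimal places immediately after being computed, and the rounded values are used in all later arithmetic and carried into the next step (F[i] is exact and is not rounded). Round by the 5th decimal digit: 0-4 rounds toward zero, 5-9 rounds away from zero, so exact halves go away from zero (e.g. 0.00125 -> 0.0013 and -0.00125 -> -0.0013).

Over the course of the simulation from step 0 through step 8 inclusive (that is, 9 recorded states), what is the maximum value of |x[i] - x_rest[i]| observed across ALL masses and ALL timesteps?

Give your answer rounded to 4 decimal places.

Step 0: x=[4.0000 12.0000 16.0000] v=[0.0000 0.0000 2.0000]
Step 1: x=[4.1875 11.5000 16.6250] v=[0.7500 -2.0000 2.5000]
Step 2: x=[4.5195 10.7266 17.2344] v=[1.3281 -3.0938 2.4375]
Step 3: x=[4.9270 9.9907 17.6553] v=[1.6299 -2.9435 1.6836]
Step 4: x=[5.3385 9.5799 17.7431] v=[1.6458 -1.6431 0.3513]
Step 5: x=[5.7026 9.6594 17.4355] v=[1.4562 0.3178 -1.2303]
Step 6: x=[6.0015 10.2163 16.7809] v=[1.1954 2.2275 -2.6184]
Step 7: x=[6.2513 11.0669 15.9307] v=[0.9991 3.4024 -3.4007]
Step 8: x=[6.4896 11.9235 15.0976] v=[0.9530 3.4265 -3.3326]
Max displacement = 2.7431

Answer: 2.7431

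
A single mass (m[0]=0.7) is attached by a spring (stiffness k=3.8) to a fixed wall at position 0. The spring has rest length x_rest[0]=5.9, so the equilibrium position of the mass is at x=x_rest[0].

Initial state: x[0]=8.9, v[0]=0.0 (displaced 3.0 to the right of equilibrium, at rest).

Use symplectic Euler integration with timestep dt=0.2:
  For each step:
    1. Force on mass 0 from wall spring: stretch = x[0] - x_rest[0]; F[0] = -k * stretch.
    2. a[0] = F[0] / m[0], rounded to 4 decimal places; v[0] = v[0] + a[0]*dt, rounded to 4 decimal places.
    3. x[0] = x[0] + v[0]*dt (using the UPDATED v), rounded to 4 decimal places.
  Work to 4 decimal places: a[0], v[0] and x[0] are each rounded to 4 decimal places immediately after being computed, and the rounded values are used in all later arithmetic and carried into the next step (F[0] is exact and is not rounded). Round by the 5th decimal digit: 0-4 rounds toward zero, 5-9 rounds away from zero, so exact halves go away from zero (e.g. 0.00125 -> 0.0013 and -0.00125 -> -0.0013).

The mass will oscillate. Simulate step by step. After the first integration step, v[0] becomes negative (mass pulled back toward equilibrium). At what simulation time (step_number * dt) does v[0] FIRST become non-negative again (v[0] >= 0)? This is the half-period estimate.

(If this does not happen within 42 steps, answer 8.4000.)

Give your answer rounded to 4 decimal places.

Step 0: x=[8.9000] v=[0.0000]
Step 1: x=[8.2486] v=[-3.2571]
Step 2: x=[7.0872] v=[-5.8070]
Step 3: x=[5.6680] v=[-7.0960]
Step 4: x=[4.2992] v=[-6.8441]
Step 5: x=[3.2780] v=[-5.1061]
Step 6: x=[2.8261] v=[-2.2594]
Step 7: x=[3.0417] v=[1.0780]
First v>=0 after going negative at step 7, time=1.4000

Answer: 1.4000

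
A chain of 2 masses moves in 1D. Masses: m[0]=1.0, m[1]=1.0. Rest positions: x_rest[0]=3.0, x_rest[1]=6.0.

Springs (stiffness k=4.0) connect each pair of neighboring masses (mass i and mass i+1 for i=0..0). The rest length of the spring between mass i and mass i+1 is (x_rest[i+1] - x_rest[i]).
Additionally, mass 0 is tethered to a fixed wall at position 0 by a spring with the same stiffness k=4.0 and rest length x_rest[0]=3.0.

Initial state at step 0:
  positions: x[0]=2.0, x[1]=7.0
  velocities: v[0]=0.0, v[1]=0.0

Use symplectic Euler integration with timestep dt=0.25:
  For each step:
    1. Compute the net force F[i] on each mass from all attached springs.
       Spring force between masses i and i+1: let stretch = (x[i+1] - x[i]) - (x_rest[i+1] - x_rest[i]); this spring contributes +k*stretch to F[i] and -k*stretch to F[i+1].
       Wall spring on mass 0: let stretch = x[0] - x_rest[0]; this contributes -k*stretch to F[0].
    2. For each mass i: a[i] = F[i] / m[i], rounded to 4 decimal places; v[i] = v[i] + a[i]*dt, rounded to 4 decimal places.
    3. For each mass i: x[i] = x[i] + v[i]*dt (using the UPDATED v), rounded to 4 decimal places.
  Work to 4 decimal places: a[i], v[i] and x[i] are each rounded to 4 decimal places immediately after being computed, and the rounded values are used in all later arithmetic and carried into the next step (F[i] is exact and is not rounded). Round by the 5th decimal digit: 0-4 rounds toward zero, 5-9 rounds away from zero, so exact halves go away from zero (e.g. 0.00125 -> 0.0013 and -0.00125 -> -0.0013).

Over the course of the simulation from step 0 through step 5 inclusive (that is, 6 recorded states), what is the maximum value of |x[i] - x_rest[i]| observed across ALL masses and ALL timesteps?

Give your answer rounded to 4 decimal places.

Answer: 1.3281

Derivation:
Step 0: x=[2.0000 7.0000] v=[0.0000 0.0000]
Step 1: x=[2.7500 6.5000] v=[3.0000 -2.0000]
Step 2: x=[3.7500 5.8125] v=[4.0000 -2.7500]
Step 3: x=[4.3281 5.3594] v=[2.3125 -1.8125]
Step 4: x=[4.0820 5.3985] v=[-0.9843 0.1562]
Step 5: x=[3.1446 5.8584] v=[-3.7498 1.8397]
Max displacement = 1.3281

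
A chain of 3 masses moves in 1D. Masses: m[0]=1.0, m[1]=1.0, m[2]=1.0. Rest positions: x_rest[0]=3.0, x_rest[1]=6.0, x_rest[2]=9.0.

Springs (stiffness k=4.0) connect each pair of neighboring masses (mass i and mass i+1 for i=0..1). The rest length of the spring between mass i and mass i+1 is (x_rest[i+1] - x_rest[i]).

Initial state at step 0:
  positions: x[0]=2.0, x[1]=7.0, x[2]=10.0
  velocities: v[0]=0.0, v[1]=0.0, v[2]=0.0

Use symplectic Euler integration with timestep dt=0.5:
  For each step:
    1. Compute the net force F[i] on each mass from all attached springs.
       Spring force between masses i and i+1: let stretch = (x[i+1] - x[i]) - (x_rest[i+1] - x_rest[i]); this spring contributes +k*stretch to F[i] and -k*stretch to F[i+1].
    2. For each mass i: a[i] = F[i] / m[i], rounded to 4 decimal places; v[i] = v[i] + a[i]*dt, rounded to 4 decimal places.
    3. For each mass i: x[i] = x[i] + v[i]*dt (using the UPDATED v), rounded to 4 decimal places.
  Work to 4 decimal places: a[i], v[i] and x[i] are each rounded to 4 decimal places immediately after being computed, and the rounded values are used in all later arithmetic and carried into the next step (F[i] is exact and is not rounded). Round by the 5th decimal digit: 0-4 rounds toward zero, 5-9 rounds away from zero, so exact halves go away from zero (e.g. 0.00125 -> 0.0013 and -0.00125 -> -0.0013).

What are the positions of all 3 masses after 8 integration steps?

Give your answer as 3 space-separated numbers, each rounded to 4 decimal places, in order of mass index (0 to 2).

Answer: 4.0000 7.0000 8.0000

Derivation:
Step 0: x=[2.0000 7.0000 10.0000] v=[0.0000 0.0000 0.0000]
Step 1: x=[4.0000 5.0000 10.0000] v=[4.0000 -4.0000 0.0000]
Step 2: x=[4.0000 7.0000 8.0000] v=[0.0000 4.0000 -4.0000]
Step 3: x=[4.0000 7.0000 8.0000] v=[0.0000 0.0000 0.0000]
Step 4: x=[4.0000 5.0000 10.0000] v=[0.0000 -4.0000 4.0000]
Step 5: x=[2.0000 7.0000 10.0000] v=[-4.0000 4.0000 0.0000]
Step 6: x=[2.0000 7.0000 10.0000] v=[0.0000 0.0000 0.0000]
Step 7: x=[4.0000 5.0000 10.0000] v=[4.0000 -4.0000 0.0000]
Step 8: x=[4.0000 7.0000 8.0000] v=[0.0000 4.0000 -4.0000]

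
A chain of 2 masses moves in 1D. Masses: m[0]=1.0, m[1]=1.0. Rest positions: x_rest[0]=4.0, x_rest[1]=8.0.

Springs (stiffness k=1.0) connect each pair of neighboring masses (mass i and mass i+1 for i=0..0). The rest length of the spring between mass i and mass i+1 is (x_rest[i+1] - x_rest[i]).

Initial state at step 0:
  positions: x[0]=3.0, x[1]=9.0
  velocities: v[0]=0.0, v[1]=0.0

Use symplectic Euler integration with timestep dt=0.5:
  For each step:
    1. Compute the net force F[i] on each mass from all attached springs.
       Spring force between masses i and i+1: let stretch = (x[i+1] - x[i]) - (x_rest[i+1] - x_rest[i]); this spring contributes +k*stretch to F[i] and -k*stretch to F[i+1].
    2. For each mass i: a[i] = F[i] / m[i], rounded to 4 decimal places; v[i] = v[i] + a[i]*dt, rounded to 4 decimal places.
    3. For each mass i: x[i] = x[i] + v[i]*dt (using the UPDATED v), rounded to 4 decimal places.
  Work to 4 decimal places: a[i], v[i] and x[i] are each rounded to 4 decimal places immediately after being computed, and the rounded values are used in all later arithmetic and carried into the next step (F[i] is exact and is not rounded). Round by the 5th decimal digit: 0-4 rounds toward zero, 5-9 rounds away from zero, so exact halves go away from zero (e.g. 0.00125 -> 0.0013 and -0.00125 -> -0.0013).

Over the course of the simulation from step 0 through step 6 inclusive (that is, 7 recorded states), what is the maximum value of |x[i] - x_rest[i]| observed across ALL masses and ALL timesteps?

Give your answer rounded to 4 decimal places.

Answer: 1.0625

Derivation:
Step 0: x=[3.0000 9.0000] v=[0.0000 0.0000]
Step 1: x=[3.5000 8.5000] v=[1.0000 -1.0000]
Step 2: x=[4.2500 7.7500] v=[1.5000 -1.5000]
Step 3: x=[4.8750 7.1250] v=[1.2500 -1.2500]
Step 4: x=[5.0625 6.9375] v=[0.3750 -0.3750]
Step 5: x=[4.7188 7.2813] v=[-0.6875 0.6875]
Step 6: x=[4.0157 7.9845] v=[-1.4063 1.4063]
Max displacement = 1.0625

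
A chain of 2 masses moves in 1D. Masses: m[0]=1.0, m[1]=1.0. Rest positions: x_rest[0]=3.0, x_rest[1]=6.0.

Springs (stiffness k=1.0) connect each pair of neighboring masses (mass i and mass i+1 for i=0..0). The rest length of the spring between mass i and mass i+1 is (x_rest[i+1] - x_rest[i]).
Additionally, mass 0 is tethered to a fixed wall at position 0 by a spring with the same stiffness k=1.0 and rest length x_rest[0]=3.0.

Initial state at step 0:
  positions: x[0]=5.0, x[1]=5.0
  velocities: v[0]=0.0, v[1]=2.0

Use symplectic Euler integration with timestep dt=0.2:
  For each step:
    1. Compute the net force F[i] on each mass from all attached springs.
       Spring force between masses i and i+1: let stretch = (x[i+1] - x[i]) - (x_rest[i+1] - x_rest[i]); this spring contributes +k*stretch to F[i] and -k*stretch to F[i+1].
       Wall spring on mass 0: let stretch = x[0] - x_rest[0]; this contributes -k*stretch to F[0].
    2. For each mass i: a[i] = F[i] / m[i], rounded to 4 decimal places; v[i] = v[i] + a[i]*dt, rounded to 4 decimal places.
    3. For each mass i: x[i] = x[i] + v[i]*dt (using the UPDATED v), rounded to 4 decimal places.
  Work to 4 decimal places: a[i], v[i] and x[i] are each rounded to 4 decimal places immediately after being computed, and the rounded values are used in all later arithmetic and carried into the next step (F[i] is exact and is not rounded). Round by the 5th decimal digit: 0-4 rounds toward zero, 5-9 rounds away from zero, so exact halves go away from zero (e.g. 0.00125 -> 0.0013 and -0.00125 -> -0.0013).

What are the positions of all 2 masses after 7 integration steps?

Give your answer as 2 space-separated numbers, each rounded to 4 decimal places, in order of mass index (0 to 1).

Answer: 2.2774 9.0578

Derivation:
Step 0: x=[5.0000 5.0000] v=[0.0000 2.0000]
Step 1: x=[4.8000 5.5200] v=[-1.0000 2.6000]
Step 2: x=[4.4368 6.1312] v=[-1.8160 3.0560]
Step 3: x=[3.9639 6.7946] v=[-2.3645 3.3171]
Step 4: x=[3.4457 7.4648] v=[-2.5911 3.3510]
Step 5: x=[2.9504 8.0942] v=[-2.4764 3.1472]
Step 6: x=[2.5429 8.6379] v=[-2.0377 2.7184]
Step 7: x=[2.2774 9.0578] v=[-1.3273 2.0994]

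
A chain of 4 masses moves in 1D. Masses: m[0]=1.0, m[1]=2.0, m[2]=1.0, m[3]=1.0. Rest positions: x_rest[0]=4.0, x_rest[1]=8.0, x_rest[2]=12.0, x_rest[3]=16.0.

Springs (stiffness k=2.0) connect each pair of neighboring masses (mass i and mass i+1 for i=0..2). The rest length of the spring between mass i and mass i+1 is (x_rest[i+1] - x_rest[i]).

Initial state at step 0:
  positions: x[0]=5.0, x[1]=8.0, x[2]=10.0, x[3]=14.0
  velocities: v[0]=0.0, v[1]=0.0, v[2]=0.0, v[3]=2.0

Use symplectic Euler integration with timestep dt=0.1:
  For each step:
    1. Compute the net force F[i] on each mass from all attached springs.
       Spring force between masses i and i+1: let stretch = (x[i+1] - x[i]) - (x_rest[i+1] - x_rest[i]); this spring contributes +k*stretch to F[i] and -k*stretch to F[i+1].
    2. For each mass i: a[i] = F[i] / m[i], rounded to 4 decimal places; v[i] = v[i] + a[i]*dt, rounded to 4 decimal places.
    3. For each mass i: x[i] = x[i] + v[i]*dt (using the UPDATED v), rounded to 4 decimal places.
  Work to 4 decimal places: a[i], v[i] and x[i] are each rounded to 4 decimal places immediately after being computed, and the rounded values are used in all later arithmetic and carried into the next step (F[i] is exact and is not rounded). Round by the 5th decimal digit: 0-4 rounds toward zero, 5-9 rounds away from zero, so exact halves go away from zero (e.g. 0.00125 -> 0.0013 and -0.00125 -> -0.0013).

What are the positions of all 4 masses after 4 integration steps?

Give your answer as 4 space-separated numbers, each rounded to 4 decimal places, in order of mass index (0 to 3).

Step 0: x=[5.0000 8.0000 10.0000 14.0000] v=[0.0000 0.0000 0.0000 2.0000]
Step 1: x=[4.9800 7.9900 10.0400 14.2000] v=[-0.2000 -0.1000 0.4000 2.0000]
Step 2: x=[4.9402 7.9704 10.1222 14.3968] v=[-0.3980 -0.1960 0.8220 1.9680]
Step 3: x=[4.8810 7.9420 10.2469 14.5881] v=[-0.5920 -0.2838 1.2466 1.9131]
Step 4: x=[4.8030 7.9061 10.4123 14.7726] v=[-0.7798 -0.3594 1.6539 1.8449]

Answer: 4.8030 7.9061 10.4123 14.7726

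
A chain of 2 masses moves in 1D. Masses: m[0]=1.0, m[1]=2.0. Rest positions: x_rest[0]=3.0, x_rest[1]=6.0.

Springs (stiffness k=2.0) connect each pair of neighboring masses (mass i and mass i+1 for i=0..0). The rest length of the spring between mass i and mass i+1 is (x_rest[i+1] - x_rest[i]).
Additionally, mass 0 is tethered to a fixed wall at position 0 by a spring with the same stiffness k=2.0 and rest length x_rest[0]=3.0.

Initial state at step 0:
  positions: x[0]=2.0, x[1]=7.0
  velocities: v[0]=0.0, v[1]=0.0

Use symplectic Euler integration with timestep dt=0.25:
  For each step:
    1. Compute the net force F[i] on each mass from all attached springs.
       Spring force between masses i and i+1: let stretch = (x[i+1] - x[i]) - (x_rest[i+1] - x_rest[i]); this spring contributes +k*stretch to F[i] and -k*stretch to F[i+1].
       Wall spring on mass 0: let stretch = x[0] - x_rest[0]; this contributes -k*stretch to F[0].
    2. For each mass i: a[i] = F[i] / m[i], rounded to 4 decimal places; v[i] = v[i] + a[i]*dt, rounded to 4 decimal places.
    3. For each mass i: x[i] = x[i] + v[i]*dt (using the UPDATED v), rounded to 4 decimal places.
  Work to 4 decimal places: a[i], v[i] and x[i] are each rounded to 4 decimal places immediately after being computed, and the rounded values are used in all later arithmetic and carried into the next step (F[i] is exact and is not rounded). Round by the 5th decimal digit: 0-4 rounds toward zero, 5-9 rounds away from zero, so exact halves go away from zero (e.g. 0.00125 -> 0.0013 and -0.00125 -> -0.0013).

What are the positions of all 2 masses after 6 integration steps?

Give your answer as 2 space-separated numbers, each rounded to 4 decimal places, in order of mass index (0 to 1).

Answer: 4.4701 5.9292

Derivation:
Step 0: x=[2.0000 7.0000] v=[0.0000 0.0000]
Step 1: x=[2.3750 6.8750] v=[1.5000 -0.5000]
Step 2: x=[3.0156 6.6563] v=[2.5625 -0.8750]
Step 3: x=[3.7344 6.3975] v=[2.8751 -1.0352]
Step 4: x=[4.3193 6.1598] v=[2.3395 -0.9510]
Step 5: x=[4.5943 5.9945] v=[1.1001 -0.6611]
Step 6: x=[4.4701 5.9292] v=[-0.4970 -0.2612]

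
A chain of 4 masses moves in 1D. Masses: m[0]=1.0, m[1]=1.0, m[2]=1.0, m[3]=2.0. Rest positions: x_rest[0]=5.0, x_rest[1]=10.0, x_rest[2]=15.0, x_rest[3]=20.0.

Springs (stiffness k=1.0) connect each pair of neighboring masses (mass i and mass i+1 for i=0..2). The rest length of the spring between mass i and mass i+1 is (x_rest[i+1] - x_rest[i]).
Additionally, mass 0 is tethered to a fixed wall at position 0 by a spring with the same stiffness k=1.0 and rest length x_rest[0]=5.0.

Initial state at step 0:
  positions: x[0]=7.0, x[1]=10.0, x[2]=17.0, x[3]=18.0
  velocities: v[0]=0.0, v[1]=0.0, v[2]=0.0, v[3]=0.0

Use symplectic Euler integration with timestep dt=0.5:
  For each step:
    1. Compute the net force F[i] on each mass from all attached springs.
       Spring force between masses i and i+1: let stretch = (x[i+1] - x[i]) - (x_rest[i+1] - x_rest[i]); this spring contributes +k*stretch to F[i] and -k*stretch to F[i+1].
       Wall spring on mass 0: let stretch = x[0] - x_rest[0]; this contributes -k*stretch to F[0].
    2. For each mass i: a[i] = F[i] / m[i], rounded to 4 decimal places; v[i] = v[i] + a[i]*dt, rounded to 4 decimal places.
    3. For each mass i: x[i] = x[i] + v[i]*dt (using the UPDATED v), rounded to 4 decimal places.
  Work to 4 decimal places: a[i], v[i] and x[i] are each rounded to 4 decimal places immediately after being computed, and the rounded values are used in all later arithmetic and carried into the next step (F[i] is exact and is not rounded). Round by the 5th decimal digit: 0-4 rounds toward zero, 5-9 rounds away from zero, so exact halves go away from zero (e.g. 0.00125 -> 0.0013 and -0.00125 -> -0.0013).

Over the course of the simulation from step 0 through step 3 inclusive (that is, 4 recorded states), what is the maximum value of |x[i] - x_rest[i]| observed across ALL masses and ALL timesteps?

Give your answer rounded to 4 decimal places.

Step 0: x=[7.0000 10.0000 17.0000 18.0000] v=[0.0000 0.0000 0.0000 0.0000]
Step 1: x=[6.0000 11.0000 15.5000 18.5000] v=[-2.0000 2.0000 -3.0000 1.0000]
Step 2: x=[4.7500 11.8750 13.6250 19.2500] v=[-2.5000 1.7500 -3.7500 1.5000]
Step 3: x=[4.0938 11.4063 12.7188 19.9219] v=[-1.3125 -0.9375 -1.8125 1.3438]
Max displacement = 2.2812

Answer: 2.2812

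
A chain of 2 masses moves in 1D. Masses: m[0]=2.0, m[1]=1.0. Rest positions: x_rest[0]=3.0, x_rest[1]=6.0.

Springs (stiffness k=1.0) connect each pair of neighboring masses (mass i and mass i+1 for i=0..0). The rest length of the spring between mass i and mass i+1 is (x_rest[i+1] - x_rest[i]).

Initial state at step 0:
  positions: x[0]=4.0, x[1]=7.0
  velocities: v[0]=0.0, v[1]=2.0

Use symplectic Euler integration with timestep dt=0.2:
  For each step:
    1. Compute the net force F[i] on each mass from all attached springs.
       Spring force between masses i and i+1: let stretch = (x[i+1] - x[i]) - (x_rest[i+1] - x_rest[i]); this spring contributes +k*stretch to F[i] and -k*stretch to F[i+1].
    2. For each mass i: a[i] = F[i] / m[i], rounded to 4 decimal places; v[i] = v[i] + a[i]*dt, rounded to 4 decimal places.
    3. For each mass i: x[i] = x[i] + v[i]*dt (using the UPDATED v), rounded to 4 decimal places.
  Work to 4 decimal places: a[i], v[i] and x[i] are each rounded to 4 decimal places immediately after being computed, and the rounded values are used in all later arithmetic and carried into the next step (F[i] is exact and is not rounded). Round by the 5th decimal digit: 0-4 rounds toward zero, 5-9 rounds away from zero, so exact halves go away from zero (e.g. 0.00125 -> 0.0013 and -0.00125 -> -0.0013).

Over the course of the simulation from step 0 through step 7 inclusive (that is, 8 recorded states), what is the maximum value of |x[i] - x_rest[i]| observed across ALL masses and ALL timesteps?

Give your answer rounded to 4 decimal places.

Step 0: x=[4.0000 7.0000] v=[0.0000 2.0000]
Step 1: x=[4.0000 7.4000] v=[0.0000 2.0000]
Step 2: x=[4.0080 7.7840] v=[0.0400 1.9200]
Step 3: x=[4.0315 8.1370] v=[0.1176 1.7648]
Step 4: x=[4.0771 8.4457] v=[0.2282 1.5437]
Step 5: x=[4.1501 8.6997] v=[0.3651 1.2700]
Step 6: x=[4.2541 8.8917] v=[0.5201 0.9601]
Step 7: x=[4.3909 9.0182] v=[0.6839 0.6326]
Max displacement = 3.0182

Answer: 3.0182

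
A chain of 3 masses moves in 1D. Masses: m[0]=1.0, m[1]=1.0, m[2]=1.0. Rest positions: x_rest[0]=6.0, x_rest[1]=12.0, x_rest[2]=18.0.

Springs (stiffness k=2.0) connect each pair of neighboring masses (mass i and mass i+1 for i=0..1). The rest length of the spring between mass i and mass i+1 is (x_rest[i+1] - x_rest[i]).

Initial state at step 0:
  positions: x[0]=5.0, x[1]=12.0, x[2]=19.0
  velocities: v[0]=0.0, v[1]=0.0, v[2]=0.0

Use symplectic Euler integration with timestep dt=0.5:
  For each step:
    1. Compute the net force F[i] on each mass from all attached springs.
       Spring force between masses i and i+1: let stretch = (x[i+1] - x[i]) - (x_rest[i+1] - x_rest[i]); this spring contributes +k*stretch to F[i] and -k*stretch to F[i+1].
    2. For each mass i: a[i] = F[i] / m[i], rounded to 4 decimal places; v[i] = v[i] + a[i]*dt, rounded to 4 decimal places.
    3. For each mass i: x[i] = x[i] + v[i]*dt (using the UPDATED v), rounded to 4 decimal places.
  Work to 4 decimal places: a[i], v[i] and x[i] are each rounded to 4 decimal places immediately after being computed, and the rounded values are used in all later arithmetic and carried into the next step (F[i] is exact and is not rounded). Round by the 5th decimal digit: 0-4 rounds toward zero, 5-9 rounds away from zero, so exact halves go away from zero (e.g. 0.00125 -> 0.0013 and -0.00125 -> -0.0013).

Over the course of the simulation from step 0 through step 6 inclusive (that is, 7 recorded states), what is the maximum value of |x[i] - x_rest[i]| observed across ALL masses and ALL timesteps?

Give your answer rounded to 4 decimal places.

Answer: 1.0625

Derivation:
Step 0: x=[5.0000 12.0000 19.0000] v=[0.0000 0.0000 0.0000]
Step 1: x=[5.5000 12.0000 18.5000] v=[1.0000 0.0000 -1.0000]
Step 2: x=[6.2500 12.0000 17.7500] v=[1.5000 0.0000 -1.5000]
Step 3: x=[6.8750 12.0000 17.1250] v=[1.2500 0.0000 -1.2500]
Step 4: x=[7.0625 12.0000 16.9375] v=[0.3750 0.0000 -0.3750]
Step 5: x=[6.7188 12.0000 17.2813] v=[-0.6875 0.0000 0.6875]
Step 6: x=[6.0157 12.0001 17.9844] v=[-1.4063 0.0001 1.4062]
Max displacement = 1.0625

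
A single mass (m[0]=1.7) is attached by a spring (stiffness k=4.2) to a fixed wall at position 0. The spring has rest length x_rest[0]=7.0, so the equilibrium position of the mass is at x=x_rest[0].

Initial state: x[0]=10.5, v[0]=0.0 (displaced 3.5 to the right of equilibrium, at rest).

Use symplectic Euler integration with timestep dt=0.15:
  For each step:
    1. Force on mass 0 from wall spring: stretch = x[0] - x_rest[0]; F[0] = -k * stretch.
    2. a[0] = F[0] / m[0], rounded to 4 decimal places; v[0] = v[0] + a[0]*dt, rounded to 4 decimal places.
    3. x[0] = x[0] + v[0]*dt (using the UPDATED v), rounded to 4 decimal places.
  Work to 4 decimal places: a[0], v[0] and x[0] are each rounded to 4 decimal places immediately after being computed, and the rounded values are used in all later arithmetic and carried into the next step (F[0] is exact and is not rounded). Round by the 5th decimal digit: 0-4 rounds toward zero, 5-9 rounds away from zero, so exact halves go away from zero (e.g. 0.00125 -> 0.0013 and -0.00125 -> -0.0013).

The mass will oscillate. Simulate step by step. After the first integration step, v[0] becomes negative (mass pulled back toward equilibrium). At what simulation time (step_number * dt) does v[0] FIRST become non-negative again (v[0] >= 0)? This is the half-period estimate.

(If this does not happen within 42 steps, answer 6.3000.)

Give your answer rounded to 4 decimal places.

Step 0: x=[10.5000] v=[0.0000]
Step 1: x=[10.3054] v=[-1.2971]
Step 2: x=[9.9271] v=[-2.5220]
Step 3: x=[9.3861] v=[-3.6068]
Step 4: x=[8.7124] v=[-4.4911]
Step 5: x=[7.9435] v=[-5.1257]
Step 6: x=[7.1222] v=[-5.4754]
Step 7: x=[6.2941] v=[-5.5207]
Step 8: x=[5.5052] v=[-5.2591]
Step 9: x=[4.7994] v=[-4.7052]
Step 10: x=[4.2159] v=[-3.8897]
Step 11: x=[3.7872] v=[-2.8579]
Step 12: x=[3.5371] v=[-1.6673]
Step 13: x=[3.4795] v=[-0.3840]
Step 14: x=[3.6176] v=[0.9207]
First v>=0 after going negative at step 14, time=2.1000

Answer: 2.1000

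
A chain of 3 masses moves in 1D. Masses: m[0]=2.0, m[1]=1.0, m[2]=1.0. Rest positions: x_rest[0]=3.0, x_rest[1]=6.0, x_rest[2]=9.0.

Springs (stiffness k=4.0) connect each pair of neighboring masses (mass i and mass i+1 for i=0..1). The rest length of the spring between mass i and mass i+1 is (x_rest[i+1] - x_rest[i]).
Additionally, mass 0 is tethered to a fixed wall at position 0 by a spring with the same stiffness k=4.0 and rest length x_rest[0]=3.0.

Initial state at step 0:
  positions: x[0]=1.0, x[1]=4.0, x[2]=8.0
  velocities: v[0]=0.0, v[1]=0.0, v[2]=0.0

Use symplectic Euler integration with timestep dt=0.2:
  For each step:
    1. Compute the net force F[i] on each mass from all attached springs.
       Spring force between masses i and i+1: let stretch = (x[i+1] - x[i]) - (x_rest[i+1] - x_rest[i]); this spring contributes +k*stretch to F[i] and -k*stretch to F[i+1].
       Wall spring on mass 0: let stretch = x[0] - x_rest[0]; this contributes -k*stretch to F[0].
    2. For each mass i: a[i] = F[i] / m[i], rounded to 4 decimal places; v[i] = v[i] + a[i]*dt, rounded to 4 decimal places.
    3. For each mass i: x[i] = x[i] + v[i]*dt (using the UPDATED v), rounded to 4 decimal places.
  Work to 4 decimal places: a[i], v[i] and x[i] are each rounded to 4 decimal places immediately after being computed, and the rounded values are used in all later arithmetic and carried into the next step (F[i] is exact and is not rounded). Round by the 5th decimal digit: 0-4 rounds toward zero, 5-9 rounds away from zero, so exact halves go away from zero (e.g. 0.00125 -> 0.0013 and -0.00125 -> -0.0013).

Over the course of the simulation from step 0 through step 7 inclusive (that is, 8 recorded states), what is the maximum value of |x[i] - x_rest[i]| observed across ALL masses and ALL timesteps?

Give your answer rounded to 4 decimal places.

Answer: 2.0134

Derivation:
Step 0: x=[1.0000 4.0000 8.0000] v=[0.0000 0.0000 0.0000]
Step 1: x=[1.1600 4.1600 7.8400] v=[0.8000 0.8000 -0.8000]
Step 2: x=[1.4672 4.4288 7.5712] v=[1.5360 1.3440 -1.3440]
Step 3: x=[1.8940 4.7265 7.2796] v=[2.1338 1.4886 -1.4579]
Step 4: x=[2.3958 4.9795 7.0595] v=[2.5092 1.2651 -1.1004]
Step 5: x=[2.9127 5.1519 6.9866] v=[2.5844 0.8621 -0.3644]
Step 6: x=[3.3757 5.2596 7.1002] v=[2.3150 0.5385 0.5678]
Step 7: x=[3.7194 5.3604 7.3993] v=[1.7183 0.5039 1.4953]
Max displacement = 2.0134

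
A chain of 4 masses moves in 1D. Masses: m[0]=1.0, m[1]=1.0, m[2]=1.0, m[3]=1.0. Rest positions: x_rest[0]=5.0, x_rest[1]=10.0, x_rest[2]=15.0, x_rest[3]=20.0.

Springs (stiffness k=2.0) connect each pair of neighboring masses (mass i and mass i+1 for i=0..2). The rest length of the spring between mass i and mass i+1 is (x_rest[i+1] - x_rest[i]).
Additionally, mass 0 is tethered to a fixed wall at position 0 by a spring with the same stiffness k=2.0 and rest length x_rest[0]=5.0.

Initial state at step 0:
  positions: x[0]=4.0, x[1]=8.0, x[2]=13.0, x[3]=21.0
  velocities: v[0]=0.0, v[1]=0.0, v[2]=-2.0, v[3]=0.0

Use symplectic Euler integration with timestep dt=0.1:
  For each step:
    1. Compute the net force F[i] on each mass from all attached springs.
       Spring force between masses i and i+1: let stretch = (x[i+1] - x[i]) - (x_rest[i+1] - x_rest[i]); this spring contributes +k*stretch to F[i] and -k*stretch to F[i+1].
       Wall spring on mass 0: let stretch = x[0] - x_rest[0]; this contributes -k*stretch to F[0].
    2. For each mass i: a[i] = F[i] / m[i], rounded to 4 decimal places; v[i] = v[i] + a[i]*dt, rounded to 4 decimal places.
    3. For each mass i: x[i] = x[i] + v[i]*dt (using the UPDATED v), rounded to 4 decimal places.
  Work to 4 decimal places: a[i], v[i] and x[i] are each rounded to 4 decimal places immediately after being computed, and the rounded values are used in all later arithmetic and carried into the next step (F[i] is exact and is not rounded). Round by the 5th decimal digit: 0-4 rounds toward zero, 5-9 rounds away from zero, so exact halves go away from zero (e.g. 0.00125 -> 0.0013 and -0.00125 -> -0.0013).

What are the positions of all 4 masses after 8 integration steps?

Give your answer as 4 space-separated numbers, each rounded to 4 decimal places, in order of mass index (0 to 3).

Answer: 4.0627 8.5109 13.5285 19.0150

Derivation:
Step 0: x=[4.0000 8.0000 13.0000 21.0000] v=[0.0000 0.0000 -2.0000 0.0000]
Step 1: x=[4.0000 8.0200 12.8600 20.9400] v=[0.0000 0.2000 -1.4000 -0.6000]
Step 2: x=[4.0004 8.0564 12.7848 20.8184] v=[0.0040 0.3640 -0.7520 -1.2160]
Step 3: x=[4.0019 8.1063 12.7757 20.6361] v=[0.0151 0.4985 -0.0910 -1.8227]
Step 4: x=[4.0055 8.1675 12.8304 20.3966] v=[0.0356 0.6115 0.5472 -2.3948]
Step 5: x=[4.0122 8.2387 12.9432 20.1058] v=[0.0669 0.7117 1.1279 -2.9080]
Step 6: x=[4.0232 8.3194 13.1052 19.7718] v=[0.1098 0.8073 1.6195 -3.3405]
Step 7: x=[4.0396 8.4099 13.3048 19.4044] v=[0.1644 0.9052 1.9957 -3.6738]
Step 8: x=[4.0627 8.5109 13.5285 19.0150] v=[0.2305 1.0101 2.2366 -3.8937]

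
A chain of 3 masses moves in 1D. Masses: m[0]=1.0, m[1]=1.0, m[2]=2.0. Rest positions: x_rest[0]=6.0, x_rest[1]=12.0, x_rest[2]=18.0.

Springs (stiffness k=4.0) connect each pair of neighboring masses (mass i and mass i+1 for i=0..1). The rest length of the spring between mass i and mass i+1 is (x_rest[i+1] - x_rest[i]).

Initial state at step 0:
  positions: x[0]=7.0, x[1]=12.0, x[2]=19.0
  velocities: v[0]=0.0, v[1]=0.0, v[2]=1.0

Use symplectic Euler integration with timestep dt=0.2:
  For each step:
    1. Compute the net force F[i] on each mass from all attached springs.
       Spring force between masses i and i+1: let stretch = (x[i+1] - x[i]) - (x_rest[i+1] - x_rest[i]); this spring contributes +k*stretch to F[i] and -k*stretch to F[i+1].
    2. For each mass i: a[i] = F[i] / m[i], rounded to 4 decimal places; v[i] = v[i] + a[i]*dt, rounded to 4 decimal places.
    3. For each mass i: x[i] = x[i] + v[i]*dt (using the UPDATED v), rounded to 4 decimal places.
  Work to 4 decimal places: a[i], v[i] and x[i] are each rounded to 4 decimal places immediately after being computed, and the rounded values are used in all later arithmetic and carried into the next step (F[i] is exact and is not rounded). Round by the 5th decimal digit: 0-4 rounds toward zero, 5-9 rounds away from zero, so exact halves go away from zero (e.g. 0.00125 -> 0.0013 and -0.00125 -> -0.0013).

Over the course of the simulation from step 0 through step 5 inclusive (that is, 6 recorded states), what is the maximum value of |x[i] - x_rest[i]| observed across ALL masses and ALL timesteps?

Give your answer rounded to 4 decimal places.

Answer: 1.7964

Derivation:
Step 0: x=[7.0000 12.0000 19.0000] v=[0.0000 0.0000 1.0000]
Step 1: x=[6.8400 12.3200 19.1200] v=[-0.8000 1.6000 0.6000]
Step 2: x=[6.5968 12.8512 19.1760] v=[-1.2160 2.6560 0.2800]
Step 3: x=[6.3943 13.3937 19.2060] v=[-1.0125 2.7123 0.1501]
Step 4: x=[6.3517 13.7462 19.2510] v=[-0.2130 1.7626 0.2252]
Step 5: x=[6.5322 13.7964 19.3357] v=[0.9026 0.2508 0.4233]
Max displacement = 1.7964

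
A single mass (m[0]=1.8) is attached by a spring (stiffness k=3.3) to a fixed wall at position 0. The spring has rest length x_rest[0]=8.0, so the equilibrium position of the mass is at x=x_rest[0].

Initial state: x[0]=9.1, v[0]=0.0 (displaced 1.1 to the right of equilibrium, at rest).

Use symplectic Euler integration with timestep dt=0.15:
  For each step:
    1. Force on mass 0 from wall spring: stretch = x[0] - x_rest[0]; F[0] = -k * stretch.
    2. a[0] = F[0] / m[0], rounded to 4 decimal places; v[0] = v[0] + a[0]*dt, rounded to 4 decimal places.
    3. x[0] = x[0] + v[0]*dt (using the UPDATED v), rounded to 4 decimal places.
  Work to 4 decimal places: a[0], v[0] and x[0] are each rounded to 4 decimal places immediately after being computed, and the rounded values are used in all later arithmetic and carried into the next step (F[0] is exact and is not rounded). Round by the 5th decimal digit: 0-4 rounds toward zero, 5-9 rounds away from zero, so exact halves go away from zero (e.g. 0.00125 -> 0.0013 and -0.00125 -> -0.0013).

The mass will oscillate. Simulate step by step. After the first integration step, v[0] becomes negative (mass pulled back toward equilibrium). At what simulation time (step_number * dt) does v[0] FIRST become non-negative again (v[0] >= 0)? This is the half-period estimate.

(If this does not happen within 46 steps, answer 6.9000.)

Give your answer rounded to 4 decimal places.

Answer: 2.4000

Derivation:
Step 0: x=[9.1000] v=[0.0000]
Step 1: x=[9.0546] v=[-0.3025]
Step 2: x=[8.9657] v=[-0.5925]
Step 3: x=[8.8370] v=[-0.8581]
Step 4: x=[8.6738] v=[-1.0883]
Step 5: x=[8.4828] v=[-1.2736]
Step 6: x=[8.2718] v=[-1.4064]
Step 7: x=[8.0496] v=[-1.4811]
Step 8: x=[7.8254] v=[-1.4947]
Step 9: x=[7.6084] v=[-1.4467]
Step 10: x=[7.4076] v=[-1.3390]
Step 11: x=[7.2312] v=[-1.1761]
Step 12: x=[7.0865] v=[-0.9647]
Step 13: x=[6.9795] v=[-0.7135]
Step 14: x=[6.9146] v=[-0.4329]
Step 15: x=[6.8944] v=[-0.1344]
Step 16: x=[6.9198] v=[0.1696]
First v>=0 after going negative at step 16, time=2.4000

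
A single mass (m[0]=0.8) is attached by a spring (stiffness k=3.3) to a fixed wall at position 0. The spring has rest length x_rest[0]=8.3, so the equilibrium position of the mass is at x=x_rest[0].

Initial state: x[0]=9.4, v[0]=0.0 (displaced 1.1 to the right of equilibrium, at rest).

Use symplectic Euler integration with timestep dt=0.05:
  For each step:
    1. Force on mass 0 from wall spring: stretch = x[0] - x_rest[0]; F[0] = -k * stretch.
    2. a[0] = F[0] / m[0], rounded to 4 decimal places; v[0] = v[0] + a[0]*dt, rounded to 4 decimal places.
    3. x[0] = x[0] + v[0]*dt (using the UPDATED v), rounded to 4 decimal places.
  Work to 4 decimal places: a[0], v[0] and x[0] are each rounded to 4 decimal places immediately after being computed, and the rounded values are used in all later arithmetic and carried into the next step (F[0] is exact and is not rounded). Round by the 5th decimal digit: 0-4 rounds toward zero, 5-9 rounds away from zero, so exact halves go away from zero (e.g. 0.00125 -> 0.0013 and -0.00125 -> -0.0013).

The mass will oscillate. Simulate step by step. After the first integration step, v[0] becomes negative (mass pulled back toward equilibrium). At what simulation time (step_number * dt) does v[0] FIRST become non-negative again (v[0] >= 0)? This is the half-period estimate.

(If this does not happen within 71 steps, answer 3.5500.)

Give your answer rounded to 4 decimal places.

Answer: 1.5500

Derivation:
Step 0: x=[9.4000] v=[0.0000]
Step 1: x=[9.3887] v=[-0.2269]
Step 2: x=[9.3661] v=[-0.4514]
Step 3: x=[9.3325] v=[-0.6713]
Step 4: x=[9.2883] v=[-0.8843]
Step 5: x=[9.2339] v=[-1.0881]
Step 6: x=[9.1699] v=[-1.2807]
Step 7: x=[9.0969] v=[-1.4601]
Step 8: x=[9.0157] v=[-1.6245]
Step 9: x=[8.9271] v=[-1.7721]
Step 10: x=[8.8320] v=[-1.9014]
Step 11: x=[8.7314] v=[-2.0111]
Step 12: x=[8.6264] v=[-2.1001]
Step 13: x=[8.5180] v=[-2.1674]
Step 14: x=[8.4074] v=[-2.2124]
Step 15: x=[8.2957] v=[-2.2346]
Step 16: x=[8.1840] v=[-2.2337]
Step 17: x=[8.0735] v=[-2.2098]
Step 18: x=[7.9653] v=[-2.1631]
Step 19: x=[7.8606] v=[-2.0941]
Step 20: x=[7.7604] v=[-2.0035]
Step 21: x=[7.6658] v=[-1.8922]
Step 22: x=[7.5777] v=[-1.7614]
Step 23: x=[7.4971] v=[-1.6124]
Step 24: x=[7.4248] v=[-1.4468]
Step 25: x=[7.3615] v=[-1.2663]
Step 26: x=[7.3079] v=[-1.0727]
Step 27: x=[7.2645] v=[-0.8681]
Step 28: x=[7.2318] v=[-0.6545]
Step 29: x=[7.2101] v=[-0.4342]
Step 30: x=[7.1996] v=[-0.2094]
Step 31: x=[7.2005] v=[0.0176]
First v>=0 after going negative at step 31, time=1.5500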